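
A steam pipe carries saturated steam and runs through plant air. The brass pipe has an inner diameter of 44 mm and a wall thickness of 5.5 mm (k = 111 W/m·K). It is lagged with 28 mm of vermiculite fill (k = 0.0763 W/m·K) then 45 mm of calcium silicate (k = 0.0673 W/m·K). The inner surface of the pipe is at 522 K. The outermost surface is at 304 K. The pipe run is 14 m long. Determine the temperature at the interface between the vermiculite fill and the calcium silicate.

Radial resistances (cylindrical: R_cond = ln(r_o/r_i)/(2πkL), R_conv = 1/(h·2πrL)):
R_brass pipe wall = ln(27.5/22)/(2π×111×14) = 2.285×10^-5 K/W
R_vermiculite fill = ln(55.5/27.5)/(2π×0.0763×14) = 0.1046 K/W
R_calcium silicate = ln(100.5/55.5)/(2π×0.0673×14) = 0.1003 K/W
R_total = 0.2049 K/W
Q = ΔT/R_total = 218/0.2049
Q = 1060 W
T_interface = T_inner − Q·ΣR(inner→interface) = 522 − 1060×0.1046

T ≈ 411 K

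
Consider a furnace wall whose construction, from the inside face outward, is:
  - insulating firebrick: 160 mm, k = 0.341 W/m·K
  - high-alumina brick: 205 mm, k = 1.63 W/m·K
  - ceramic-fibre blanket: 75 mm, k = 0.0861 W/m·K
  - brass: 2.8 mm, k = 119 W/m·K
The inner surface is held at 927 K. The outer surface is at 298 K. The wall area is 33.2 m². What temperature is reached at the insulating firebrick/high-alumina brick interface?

T ≈ 726 K

Model the wall as resistances in series:
R_insulating firebrick = L/(kA) = 0.16/(0.341×33.2) = 0.01413 K/W
R_high-alumina brick = L/(kA) = 0.205/(1.63×33.2) = 0.003788 K/W
R_ceramic-fibre blanket = L/(kA) = 0.075/(0.0861×33.2) = 0.02624 K/W
R_brass = L/(kA) = 0.0028/(119×33.2) = 7.087×10^-7 K/W
R_total = 0.04416 K/W;  Q = ΔT/R_total = 629/0.04416 = 14240 W
T_interface = T_inner − Q·ΣR(inner→interface) = 927 − 14200×0.01413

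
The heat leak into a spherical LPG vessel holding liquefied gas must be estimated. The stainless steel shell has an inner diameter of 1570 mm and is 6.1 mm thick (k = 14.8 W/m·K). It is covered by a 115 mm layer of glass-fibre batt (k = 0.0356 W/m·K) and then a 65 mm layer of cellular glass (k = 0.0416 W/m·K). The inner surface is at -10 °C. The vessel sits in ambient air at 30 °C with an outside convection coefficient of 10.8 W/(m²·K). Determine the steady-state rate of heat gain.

Q ≈ 78.8 W

For a spherical shell R = (1/r₁ − 1/r₂)/(4πk); film R = 1/(h·4πr²). In series:
R_stainless steel shell = (1/0.785 − 1/0.7911)/(4π×14.8) = 5.281×10^-5 K/W
R_glass-fibre batt = (1/0.7911 − 1/0.9061)/(4π×0.0356) = 0.3586 K/W
R_cellular glass = (1/0.9061 − 1/0.9711)/(4π×0.0416) = 0.1413 K/W
R_outer film = 1/(h·4πr_o²) = 1/(10.8×4π×0.9711²) = 0.007813 K/W
R_total = 0.5078 K/W
Q = ΔT/R_total = 40/0.5078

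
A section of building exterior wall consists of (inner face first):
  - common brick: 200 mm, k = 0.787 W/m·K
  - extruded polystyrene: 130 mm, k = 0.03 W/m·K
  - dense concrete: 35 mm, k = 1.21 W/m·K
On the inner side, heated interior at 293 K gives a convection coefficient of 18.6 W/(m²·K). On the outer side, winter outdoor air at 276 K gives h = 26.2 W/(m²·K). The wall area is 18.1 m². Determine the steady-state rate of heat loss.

Treating each layer as a thermal resistance in series:
R_inner film = 1/(h_i·A) = 1/(18.6×18.1) = 0.00297 K/W
R_common brick = L/(kA) = 0.2/(0.787×18.1) = 0.01404 K/W
R_extruded polystyrene = L/(kA) = 0.13/(0.03×18.1) = 0.2394 K/W
R_dense concrete = L/(kA) = 0.035/(1.21×18.1) = 0.001598 K/W
R_outer film = 1/(h_o·A) = 1/(26.2×18.1) = 0.002109 K/W
R_total = 0.2601 K/W
Q = ΔT / R_total = 17 / 0.2601

Q ≈ 65.4 W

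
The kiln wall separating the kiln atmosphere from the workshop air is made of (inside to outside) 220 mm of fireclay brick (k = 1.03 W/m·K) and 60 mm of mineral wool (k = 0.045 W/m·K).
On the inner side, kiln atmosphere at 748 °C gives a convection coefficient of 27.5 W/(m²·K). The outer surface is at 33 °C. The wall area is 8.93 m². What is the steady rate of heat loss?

Q ≈ 4030 W

Series thermal resistances:
R_inner film = 1/(h_i·A) = 1/(27.5×8.93) = 0.004072 K/W
R_fireclay brick = L/(kA) = 0.22/(1.03×8.93) = 0.02392 K/W
R_mineral wool = L/(kA) = 0.06/(0.045×8.93) = 0.1493 K/W
R_total = 0.1773 K/W
Q = ΔT / R_total = 715 / 0.1773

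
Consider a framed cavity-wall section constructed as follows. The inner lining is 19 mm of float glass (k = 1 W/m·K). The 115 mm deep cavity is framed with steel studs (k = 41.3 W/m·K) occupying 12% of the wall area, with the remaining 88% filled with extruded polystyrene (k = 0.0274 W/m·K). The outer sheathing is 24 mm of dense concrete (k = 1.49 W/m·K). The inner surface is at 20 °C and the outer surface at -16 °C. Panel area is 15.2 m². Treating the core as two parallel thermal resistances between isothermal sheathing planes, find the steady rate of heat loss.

Sheathing layers in series; stud and cavity paths in parallel between them.
R_inner = 0.019/(1×15.2) = 0.00125 K/W
R_stud  = 0.115/(41.3×0.12×15.2) = 0.001527 K/W
R_cav   = 0.115/(0.0274×0.88×15.2) = 0.3138 K/W
1/R_core = 1/R_stud + 1/R_cav → R_core = 0.001519 K/W
R_outer = 0.024/(1.49×15.2) = 0.00106 K/W
R_total = 0.003829 K/W
Q = ΔT/R_total = 36/0.003829

Q ≈ 9400 W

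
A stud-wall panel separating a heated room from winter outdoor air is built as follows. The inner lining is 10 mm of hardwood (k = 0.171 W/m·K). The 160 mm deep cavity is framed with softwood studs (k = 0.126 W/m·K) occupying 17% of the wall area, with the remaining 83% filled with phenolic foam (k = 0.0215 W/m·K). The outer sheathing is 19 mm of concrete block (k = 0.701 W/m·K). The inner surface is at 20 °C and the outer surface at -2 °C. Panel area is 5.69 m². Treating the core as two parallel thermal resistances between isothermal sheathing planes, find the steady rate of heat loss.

Q ≈ 30.1 W

Sheathing layers in series; stud and cavity paths in parallel between them.
R_inner = 0.01/(0.171×5.69) = 0.01028 K/W
R_stud  = 0.16/(0.126×0.17×5.69) = 1.313 K/W
R_cav   = 0.16/(0.0215×0.83×5.69) = 1.576 K/W
1/R_core = 1/R_stud + 1/R_cav → R_core = 0.7161 K/W
R_outer = 0.019/(0.701×5.69) = 0.004763 K/W
R_total = 0.7312 K/W
Q = ΔT/R_total = 22/0.7312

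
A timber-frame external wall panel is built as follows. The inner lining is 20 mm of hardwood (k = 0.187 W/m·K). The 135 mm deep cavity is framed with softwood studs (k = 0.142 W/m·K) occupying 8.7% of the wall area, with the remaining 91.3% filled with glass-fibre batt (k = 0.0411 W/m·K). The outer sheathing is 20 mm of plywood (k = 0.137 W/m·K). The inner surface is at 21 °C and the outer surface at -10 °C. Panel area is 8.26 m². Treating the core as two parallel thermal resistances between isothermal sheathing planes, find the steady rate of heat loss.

Q ≈ 86.5 W

Sheathing layers in series; stud and cavity paths in parallel between them.
R_inner = 0.02/(0.187×8.26) = 0.01295 K/W
R_stud  = 0.135/(0.142×0.087×8.26) = 1.323 K/W
R_cav   = 0.135/(0.0411×0.913×8.26) = 0.4356 K/W
1/R_core = 1/R_stud + 1/R_cav → R_core = 0.3277 K/W
R_outer = 0.02/(0.137×8.26) = 0.01767 K/W
R_total = 0.3583 K/W
Q = ΔT/R_total = 31/0.3583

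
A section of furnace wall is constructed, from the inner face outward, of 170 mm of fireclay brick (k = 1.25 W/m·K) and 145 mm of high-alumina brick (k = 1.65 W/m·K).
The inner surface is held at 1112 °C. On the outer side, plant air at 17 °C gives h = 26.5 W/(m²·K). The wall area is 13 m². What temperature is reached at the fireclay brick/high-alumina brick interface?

T ≈ 543 °C

Series thermal resistances:
R_fireclay brick = L/(kA) = 0.17/(1.25×13) = 0.01046 K/W
R_high-alumina brick = L/(kA) = 0.145/(1.65×13) = 0.00676 K/W
R_outer film = 1/(h_o·A) = 1/(26.5×13) = 0.002903 K/W
R_total = 0.02012 K/W;  Q = ΔT/R_total = 1095/0.02012 = 54410 W
T_interface = T_inner − Q·ΣR(inner→interface) = 1112 − 54400×0.01046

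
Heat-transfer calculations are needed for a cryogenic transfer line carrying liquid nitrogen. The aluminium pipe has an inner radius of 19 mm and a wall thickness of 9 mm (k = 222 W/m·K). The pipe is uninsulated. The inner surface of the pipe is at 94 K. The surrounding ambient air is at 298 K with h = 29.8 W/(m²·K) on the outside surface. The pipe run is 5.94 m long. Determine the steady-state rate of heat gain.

Radial resistances (cylindrical: R_cond = ln(r_o/r_i)/(2πkL), R_conv = 1/(h·2πrL)):
R_aluminium pipe wall = ln(28/19)/(2π×222×5.94) = 4.68×10^-5 K/W
R_outer film = 1/(h_o·2πr_oL) = 1/(29.8×2π×0.028×5.94) = 0.03211 K/W
R_total = 0.03216 K/W
Q = ΔT/R_total = 204/0.03216

Q ≈ 6340 W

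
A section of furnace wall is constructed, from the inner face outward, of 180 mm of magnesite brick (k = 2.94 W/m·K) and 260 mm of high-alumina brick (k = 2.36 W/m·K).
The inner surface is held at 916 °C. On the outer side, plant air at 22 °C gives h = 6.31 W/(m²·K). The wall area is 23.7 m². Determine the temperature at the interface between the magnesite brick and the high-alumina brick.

T ≈ 750 °C

Treating each layer as a thermal resistance in series:
R_magnesite brick = L/(kA) = 0.18/(2.94×23.7) = 0.002583 K/W
R_high-alumina brick = L/(kA) = 0.26/(2.36×23.7) = 0.004649 K/W
R_outer film = 1/(h_o·A) = 1/(6.31×23.7) = 0.006687 K/W
R_total = 0.01392 K/W;  Q = ΔT/R_total = 894/0.01392 = 64230 W
T_interface = T_inner − Q·ΣR(inner→interface) = 916 − 64200×0.002583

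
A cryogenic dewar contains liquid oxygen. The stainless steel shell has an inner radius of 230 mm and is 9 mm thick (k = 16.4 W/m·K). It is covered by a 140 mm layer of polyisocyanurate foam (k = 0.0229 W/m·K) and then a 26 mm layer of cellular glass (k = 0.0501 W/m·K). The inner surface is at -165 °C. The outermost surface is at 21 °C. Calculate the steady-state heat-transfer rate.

Spherical conduction: R = (1/r_in − 1/r_out)/(4πk) per layer; series-sum.
R_stainless steel shell = (1/0.23 − 1/0.239)/(4π×16.4) = 7.944×10^-4 K/W
R_polyisocyanurate foam = (1/0.239 − 1/0.379)/(4π×0.0229) = 5.371 K/W
R_cellular glass = (1/0.379 − 1/0.405)/(4π×0.0501) = 0.269 K/W
R_total = 5.641 K/W
Q = ΔT/R_total = 186/5.641

Q ≈ 33 W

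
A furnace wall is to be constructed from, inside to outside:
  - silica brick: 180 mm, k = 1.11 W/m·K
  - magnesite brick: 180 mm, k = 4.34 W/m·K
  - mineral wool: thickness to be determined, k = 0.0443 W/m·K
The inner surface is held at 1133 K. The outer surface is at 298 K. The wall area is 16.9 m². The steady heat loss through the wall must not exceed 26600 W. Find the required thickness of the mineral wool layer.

L ≈ 14.5 mm

Using the resistance-network approach (series):
R_silica brick = L/(kA) = 0.18/(1.11×16.9) = 0.009595 K/W
R_magnesite brick = L/(kA) = 0.18/(4.34×16.9) = 0.002454 K/W
Sum of the known resistances R_other = 0.01205 K/W
Required total resistance R_tot = ΔT/Q_allow = 835/26600 = 0.03139 K/W
R_mineral wool = R_tot − R_other = 0.01934 K/W
L = R·k·A = 0.01934×0.0443×16.9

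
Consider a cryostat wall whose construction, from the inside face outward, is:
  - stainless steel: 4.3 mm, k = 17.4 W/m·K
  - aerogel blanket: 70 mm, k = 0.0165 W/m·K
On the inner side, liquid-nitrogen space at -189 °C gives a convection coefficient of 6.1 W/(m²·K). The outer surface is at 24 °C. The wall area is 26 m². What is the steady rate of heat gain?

Q ≈ 1260 W

Series thermal resistances:
R_inner film = 1/(h_i·A) = 1/(6.1×26) = 0.006305 K/W
R_stainless steel = L/(kA) = 0.0043/(17.4×26) = 9.505×10^-6 K/W
R_aerogel blanket = L/(kA) = 0.07/(0.0165×26) = 0.1632 K/W
R_total = 0.1695 K/W
Q = ΔT / R_total = 213 / 0.1695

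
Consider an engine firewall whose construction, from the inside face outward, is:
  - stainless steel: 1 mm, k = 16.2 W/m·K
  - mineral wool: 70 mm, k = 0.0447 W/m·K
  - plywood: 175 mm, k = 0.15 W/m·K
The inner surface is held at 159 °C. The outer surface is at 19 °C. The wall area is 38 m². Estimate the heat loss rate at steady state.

Treating each layer as a thermal resistance in series:
R_stainless steel = L/(kA) = 0.001/(16.2×38) = 1.624×10^-6 K/W
R_mineral wool = L/(kA) = 0.07/(0.0447×38) = 0.04121 K/W
R_plywood = L/(kA) = 0.175/(0.15×38) = 0.0307 K/W
R_total = 0.07191 K/W
Q = ΔT / R_total = 140 / 0.07191

Q ≈ 1950 W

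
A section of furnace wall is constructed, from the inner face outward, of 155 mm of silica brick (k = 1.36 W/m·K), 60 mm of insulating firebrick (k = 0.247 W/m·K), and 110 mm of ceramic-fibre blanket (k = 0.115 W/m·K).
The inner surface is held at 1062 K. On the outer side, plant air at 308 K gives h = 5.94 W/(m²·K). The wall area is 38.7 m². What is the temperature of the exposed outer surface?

Using the resistance-network approach (series):
R_silica brick = L/(kA) = 0.155/(1.36×38.7) = 0.002945 K/W
R_insulating firebrick = L/(kA) = 0.06/(0.247×38.7) = 0.006277 K/W
R_ceramic-fibre blanket = L/(kA) = 0.11/(0.115×38.7) = 0.02472 K/W
R_outer film = 1/(h_o·A) = 1/(5.94×38.7) = 0.00435 K/W
R_total = 0.03829 K/W;  Q = ΔT/R_total = 754/0.03829 = 19690 W
T_interface = T_inner − Q·ΣR(inner→interface) = 1062 − 19700×0.03394

T ≈ 394 K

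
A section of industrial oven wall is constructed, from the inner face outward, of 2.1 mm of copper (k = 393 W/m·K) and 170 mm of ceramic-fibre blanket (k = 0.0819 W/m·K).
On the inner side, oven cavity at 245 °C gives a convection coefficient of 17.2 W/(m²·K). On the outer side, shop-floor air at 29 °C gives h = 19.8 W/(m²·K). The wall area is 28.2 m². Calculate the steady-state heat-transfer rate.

Model the wall as resistances in series:
R_inner film = 1/(h_i·A) = 1/(17.2×28.2) = 0.002062 K/W
R_copper = L/(kA) = 0.0021/(393×28.2) = 1.895×10^-7 K/W
R_ceramic-fibre blanket = L/(kA) = 0.17/(0.0819×28.2) = 0.07361 K/W
R_outer film = 1/(h_o·A) = 1/(19.8×28.2) = 0.001791 K/W
R_total = 0.07746 K/W
Q = ΔT / R_total = 216 / 0.07746

Q ≈ 2790 W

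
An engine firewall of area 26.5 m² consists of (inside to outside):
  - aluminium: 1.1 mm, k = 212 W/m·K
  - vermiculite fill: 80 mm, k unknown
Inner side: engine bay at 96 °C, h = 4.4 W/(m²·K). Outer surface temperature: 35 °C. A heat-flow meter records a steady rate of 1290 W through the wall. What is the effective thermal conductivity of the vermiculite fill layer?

k ≈ 0.078 W/(m·K)

Treating each layer as a thermal resistance in series:
R_inner film = 1/(h_i·A) = 1/(4.4×26.5) = 0.008576 K/W
R_aluminium = L/(kA) = 0.0011/(212×26.5) = 1.958×10^-7 K/W
Sum of known resistances R_other = 0.008577 K/W
Total R = ΔT/Q = 61/1290 = 0.04729 K/W
R_vermiculite fill = R_total − R_other = 0.03871 K/W
k = L/(R·A) = 0.08/(0.03871×26.5)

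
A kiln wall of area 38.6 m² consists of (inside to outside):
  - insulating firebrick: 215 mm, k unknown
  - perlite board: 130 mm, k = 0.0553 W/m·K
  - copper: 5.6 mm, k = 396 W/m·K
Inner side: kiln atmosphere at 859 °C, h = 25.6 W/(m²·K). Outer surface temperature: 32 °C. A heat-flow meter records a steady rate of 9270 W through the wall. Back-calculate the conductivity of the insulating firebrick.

Treating each layer as a thermal resistance in series:
R_inner film = 1/(h_i·A) = 1/(25.6×38.6) = 0.001012 K/W
R_perlite board = L/(kA) = 0.13/(0.0553×38.6) = 0.0609 K/W
R_copper = L/(kA) = 0.0056/(396×38.6) = 3.664×10^-7 K/W
Sum of known resistances R_other = 0.06191 K/W
Total R = ΔT/Q = 827/9270 = 0.08921 K/W
R_insulating firebrick = R_total − R_other = 0.0273 K/W
k = L/(R·A) = 0.215/(0.0273×38.6)

k ≈ 0.204 W/(m·K)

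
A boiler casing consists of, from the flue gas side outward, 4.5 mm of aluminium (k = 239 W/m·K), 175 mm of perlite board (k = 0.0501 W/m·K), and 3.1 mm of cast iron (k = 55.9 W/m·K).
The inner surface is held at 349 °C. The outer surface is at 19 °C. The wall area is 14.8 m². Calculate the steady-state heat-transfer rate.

Q ≈ 1400 W

Series thermal resistances:
R_aluminium = L/(kA) = 0.0045/(239×14.8) = 1.272×10^-6 K/W
R_perlite board = L/(kA) = 0.175/(0.0501×14.8) = 0.236 K/W
R_cast iron = L/(kA) = 0.0031/(55.9×14.8) = 3.747×10^-6 K/W
R_total = 0.236 K/W
Q = ΔT / R_total = 330 / 0.236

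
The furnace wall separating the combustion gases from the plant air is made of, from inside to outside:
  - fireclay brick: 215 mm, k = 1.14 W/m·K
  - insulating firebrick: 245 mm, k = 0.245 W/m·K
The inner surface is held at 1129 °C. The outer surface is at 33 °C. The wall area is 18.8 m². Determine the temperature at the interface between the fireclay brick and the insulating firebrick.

Series thermal resistances:
R_fireclay brick = L/(kA) = 0.215/(1.14×18.8) = 0.01003 K/W
R_insulating firebrick = L/(kA) = 0.245/(0.245×18.8) = 0.05319 K/W
R_total = 0.06322 K/W;  Q = ΔT/R_total = 1096/0.06322 = 17340 W
T_interface = T_inner − Q·ΣR(inner→interface) = 1129 − 17300×0.01003

T ≈ 955 °C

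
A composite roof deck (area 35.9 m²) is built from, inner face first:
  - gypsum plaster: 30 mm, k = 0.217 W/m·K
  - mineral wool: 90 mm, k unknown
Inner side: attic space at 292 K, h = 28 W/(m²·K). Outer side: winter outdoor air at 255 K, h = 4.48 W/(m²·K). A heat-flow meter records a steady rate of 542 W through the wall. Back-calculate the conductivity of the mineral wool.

k ≈ 0.0438 W/(m·K)

Using the resistance-network approach (series):
R_inner film = 1/(h_i·A) = 1/(28×35.9) = 9.948×10^-4 K/W
R_gypsum plaster = L/(kA) = 0.03/(0.217×35.9) = 0.003851 K/W
R_outer film = 1/(h_o·A) = 1/(4.48×35.9) = 0.006218 K/W
Sum of known resistances R_other = 0.01106 K/W
Total R = ΔT/Q = 37/542 = 0.06827 K/W
R_mineral wool = R_total − R_other = 0.0572 K/W
k = L/(R·A) = 0.09/(0.0572×35.9)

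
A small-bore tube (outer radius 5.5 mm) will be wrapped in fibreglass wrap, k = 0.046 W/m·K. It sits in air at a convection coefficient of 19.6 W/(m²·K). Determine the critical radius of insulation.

r_cr ≈ 2.35 mm

For a cylinder r_cr = k/h = 0.046/19.6
r_cr = 2.35 mm; since the bare radius (5.5 mm) is above r_cr, any added insulation will reduce heat loss.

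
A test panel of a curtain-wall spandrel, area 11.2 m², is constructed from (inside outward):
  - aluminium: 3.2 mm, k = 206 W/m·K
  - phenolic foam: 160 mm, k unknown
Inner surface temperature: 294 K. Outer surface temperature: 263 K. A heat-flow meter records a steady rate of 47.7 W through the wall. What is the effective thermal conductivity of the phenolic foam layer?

Treating each layer as a thermal resistance in series:
R_aluminium = L/(kA) = 0.0032/(206×11.2) = 1.387×10^-6 K/W
Sum of known resistances R_other = 1.387×10^-6 K/W
Total R = ΔT/Q = 31/47.7 = 0.6499 K/W
R_phenolic foam = R_total − R_other = 0.6499 K/W
k = L/(R·A) = 0.16/(0.6499×11.2)

k ≈ 0.022 W/(m·K)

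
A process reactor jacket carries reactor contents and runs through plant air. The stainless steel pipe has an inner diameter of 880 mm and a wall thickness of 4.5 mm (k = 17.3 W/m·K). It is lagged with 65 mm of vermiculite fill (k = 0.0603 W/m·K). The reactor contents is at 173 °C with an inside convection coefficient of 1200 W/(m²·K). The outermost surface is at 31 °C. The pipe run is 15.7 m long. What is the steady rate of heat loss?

Q ≈ 6180 W

For a radial system each layer contributes R = ln(r_out/r_in)/(2πkL); films add R = 1/(hA).
R_inner film = 1/(h_i·2πr₁L) = 1/(1200×2π×0.44×15.7) = 1.92×10^-5 K/W
R_stainless steel pipe wall = ln(444.5/440)/(2π×17.3×15.7) = 5.962×10^-6 K/W
R_vermiculite fill = ln(509.5/444.5)/(2π×0.0603×15.7) = 0.02294 K/W
R_total = 0.02297 K/W
Q = ΔT/R_total = 142/0.02297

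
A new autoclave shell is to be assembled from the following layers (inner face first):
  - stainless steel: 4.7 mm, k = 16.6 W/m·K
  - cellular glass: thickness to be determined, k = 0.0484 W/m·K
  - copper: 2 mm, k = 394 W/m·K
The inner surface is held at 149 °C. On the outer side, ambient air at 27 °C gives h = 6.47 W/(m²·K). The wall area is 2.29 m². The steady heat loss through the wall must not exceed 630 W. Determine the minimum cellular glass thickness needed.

Using the resistance-network approach (series):
R_stainless steel = L/(kA) = 0.0047/(16.6×2.29) = 1.236×10^-4 K/W
R_copper = L/(kA) = 0.002/(394×2.29) = 2.217×10^-6 K/W
R_outer film = 1/(h_o·A) = 1/(6.47×2.29) = 0.06749 K/W
Sum of the known resistances R_other = 0.06762 K/W
Required total resistance R_tot = ΔT/Q_allow = 122/630 = 0.1937 K/W
R_cellular glass = R_tot − R_other = 0.126 K/W
L = R·k·A = 0.126×0.0484×2.29

L ≈ 14 mm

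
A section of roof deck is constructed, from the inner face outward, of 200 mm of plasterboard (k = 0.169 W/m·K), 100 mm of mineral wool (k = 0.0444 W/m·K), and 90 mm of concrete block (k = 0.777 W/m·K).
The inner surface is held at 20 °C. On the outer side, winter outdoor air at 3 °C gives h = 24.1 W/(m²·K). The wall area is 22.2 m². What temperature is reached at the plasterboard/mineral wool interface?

T ≈ 14.4 °C

Treating each layer as a thermal resistance in series:
R_plasterboard = L/(kA) = 0.2/(0.169×22.2) = 0.05331 K/W
R_mineral wool = L/(kA) = 0.1/(0.0444×22.2) = 0.1015 K/W
R_concrete block = L/(kA) = 0.09/(0.777×22.2) = 0.005218 K/W
R_outer film = 1/(h_o·A) = 1/(24.1×22.2) = 0.001869 K/W
R_total = 0.1618 K/W;  Q = ΔT/R_total = 17/0.1618 = 105 W
T_interface = T_inner − Q·ΣR(inner→interface) = 20 − 105×0.05331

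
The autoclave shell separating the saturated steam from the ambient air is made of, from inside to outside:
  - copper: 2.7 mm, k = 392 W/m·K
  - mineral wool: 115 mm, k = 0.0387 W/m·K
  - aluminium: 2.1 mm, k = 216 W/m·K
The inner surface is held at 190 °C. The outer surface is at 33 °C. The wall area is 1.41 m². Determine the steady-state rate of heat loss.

Q ≈ 74.5 W

Series thermal resistances:
R_copper = L/(kA) = 0.0027/(392×1.41) = 4.885×10^-6 K/W
R_mineral wool = L/(kA) = 0.115/(0.0387×1.41) = 2.108 K/W
R_aluminium = L/(kA) = 0.0021/(216×1.41) = 6.895×10^-6 K/W
R_total = 2.108 K/W
Q = ΔT / R_total = 157 / 2.108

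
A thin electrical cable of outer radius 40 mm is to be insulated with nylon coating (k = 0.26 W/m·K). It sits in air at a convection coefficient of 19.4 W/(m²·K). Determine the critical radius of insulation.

r_cr ≈ 13.4 mm

For a cylinder r_cr = k/h = 0.26/19.4
r_cr = 13.4 mm; since the bare radius (40 mm) is above r_cr, any added insulation will reduce heat loss.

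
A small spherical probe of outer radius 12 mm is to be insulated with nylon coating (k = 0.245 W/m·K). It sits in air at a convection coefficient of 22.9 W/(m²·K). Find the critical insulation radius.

r_cr ≈ 21.4 mm

For a sphere r_cr = 2k/h = 2×0.245/22.9
r_cr = 21.4 mm; since the bare radius (12 mm) is below r_cr, adding a thin layer of insulation will *increase* heat loss.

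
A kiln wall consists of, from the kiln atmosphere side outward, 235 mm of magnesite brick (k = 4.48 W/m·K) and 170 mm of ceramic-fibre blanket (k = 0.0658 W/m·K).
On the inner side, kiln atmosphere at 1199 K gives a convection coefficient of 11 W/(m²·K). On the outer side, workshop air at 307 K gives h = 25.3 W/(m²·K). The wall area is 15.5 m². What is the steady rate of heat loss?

Q ≈ 5000 W

Using the resistance-network approach (series):
R_inner film = 1/(h_i·A) = 1/(11×15.5) = 0.005865 K/W
R_magnesite brick = L/(kA) = 0.235/(4.48×15.5) = 0.003384 K/W
R_ceramic-fibre blanket = L/(kA) = 0.17/(0.0658×15.5) = 0.1667 K/W
R_outer film = 1/(h_o·A) = 1/(25.3×15.5) = 0.00255 K/W
R_total = 0.1785 K/W
Q = ΔT / R_total = 892 / 0.1785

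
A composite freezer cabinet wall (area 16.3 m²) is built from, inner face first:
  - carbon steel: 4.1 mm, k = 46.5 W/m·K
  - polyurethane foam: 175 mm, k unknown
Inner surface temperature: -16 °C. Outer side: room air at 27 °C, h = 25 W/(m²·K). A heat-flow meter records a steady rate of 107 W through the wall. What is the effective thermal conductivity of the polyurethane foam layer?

k ≈ 0.0269 W/(m·K)

Treating each layer as a thermal resistance in series:
R_carbon steel = L/(kA) = 0.0041/(46.5×16.3) = 5.409×10^-6 K/W
R_outer film = 1/(h_o·A) = 1/(25×16.3) = 0.002454 K/W
Sum of known resistances R_other = 0.002459 K/W
Total R = ΔT/Q = 43/107 = 0.4019 K/W
R_polyurethane foam = R_total − R_other = 0.3994 K/W
k = L/(R·A) = 0.175/(0.3994×16.3)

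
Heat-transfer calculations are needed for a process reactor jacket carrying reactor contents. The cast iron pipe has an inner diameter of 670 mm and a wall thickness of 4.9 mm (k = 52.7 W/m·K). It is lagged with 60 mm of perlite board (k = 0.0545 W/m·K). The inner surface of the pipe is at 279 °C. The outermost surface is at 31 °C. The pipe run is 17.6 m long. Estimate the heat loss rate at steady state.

Q ≈ 9190 W

Per-layer cylindrical resistances, series-summed:
R_cast iron pipe wall = ln(339.9/335)/(2π×52.7×17.6) = 2.492×10^-6 K/W
R_perlite board = ln(399.9/339.9)/(2π×0.0545×17.6) = 0.02697 K/W
R_total = 0.02698 K/W
Q = ΔT/R_total = 248/0.02698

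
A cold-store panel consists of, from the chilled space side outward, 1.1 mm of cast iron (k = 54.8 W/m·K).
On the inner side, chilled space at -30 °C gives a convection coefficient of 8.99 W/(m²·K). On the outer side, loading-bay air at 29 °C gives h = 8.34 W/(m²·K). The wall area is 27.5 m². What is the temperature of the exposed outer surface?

T ≈ -1.6 °C

Model the wall as resistances in series:
R_inner film = 1/(h_i·A) = 1/(8.99×27.5) = 0.004045 K/W
R_cast iron = L/(kA) = 0.0011/(54.8×27.5) = 7.299×10^-7 K/W
R_outer film = 1/(h_o·A) = 1/(8.34×27.5) = 0.00436 K/W
R_total = 0.008406 K/W;  Q = ΔT/R_total = 59/0.008406 = 7019 W
T_interface = T_inner + Q·ΣR(inner→interface) = -30 + 7020×0.004046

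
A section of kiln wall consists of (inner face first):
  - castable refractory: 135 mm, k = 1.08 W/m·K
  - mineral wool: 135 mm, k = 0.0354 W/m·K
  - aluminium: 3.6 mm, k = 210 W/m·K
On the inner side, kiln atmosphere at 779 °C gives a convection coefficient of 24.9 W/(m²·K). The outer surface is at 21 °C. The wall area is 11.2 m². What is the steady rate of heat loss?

Q ≈ 2130 W

Thermal resistances in series:
R_inner film = 1/(h_i·A) = 1/(24.9×11.2) = 0.003586 K/W
R_castable refractory = L/(kA) = 0.135/(1.08×11.2) = 0.01116 K/W
R_mineral wool = L/(kA) = 0.135/(0.0354×11.2) = 0.3405 K/W
R_aluminium = L/(kA) = 0.0036/(210×11.2) = 1.531×10^-6 K/W
R_total = 0.3552 K/W
Q = ΔT / R_total = 758 / 0.3552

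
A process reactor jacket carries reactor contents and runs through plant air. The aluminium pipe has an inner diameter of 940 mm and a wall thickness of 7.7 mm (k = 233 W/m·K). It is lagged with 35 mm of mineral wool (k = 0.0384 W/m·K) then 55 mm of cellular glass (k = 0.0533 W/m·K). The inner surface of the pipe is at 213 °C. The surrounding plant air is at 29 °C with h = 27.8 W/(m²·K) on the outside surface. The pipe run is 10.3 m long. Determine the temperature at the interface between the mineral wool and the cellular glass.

Cylindrical conduction, so R = ln(r₂/r₁)/(2πkL) per layer, in series:
R_aluminium pipe wall = ln(477.7/470)/(2π×233×10.3) = 1.078×10^-6 K/W
R_mineral wool = ln(512.7/477.7)/(2π×0.0384×10.3) = 0.02845 K/W
R_cellular glass = ln(567.7/512.7)/(2π×0.0533×10.3) = 0.02954 K/W
R_outer film = 1/(h_o·2πr_oL) = 1/(27.8×2π×0.5677×10.3) = 9.791×10^-4 K/W
R_total = 0.05897 K/W
Q = ΔT/R_total = 184/0.05897
Q = 3120 W
T_interface = T_inner − Q·ΣR(inner→interface) = 213 − 3120×0.02845

T ≈ 124 °C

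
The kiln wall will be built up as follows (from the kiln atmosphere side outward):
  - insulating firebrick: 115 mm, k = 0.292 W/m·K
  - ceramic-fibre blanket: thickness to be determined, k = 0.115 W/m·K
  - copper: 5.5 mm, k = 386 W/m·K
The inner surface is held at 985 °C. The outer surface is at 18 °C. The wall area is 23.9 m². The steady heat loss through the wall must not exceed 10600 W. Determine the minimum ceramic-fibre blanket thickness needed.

Treating each layer as a thermal resistance in series:
R_insulating firebrick = L/(kA) = 0.115/(0.292×23.9) = 0.01648 K/W
R_copper = L/(kA) = 0.0055/(386×23.9) = 5.962×10^-7 K/W
Sum of the known resistances R_other = 0.01648 K/W
Required total resistance R_tot = ΔT/Q_allow = 967/10600 = 0.09123 K/W
R_ceramic-fibre blanket = R_tot − R_other = 0.07475 K/W
L = R·k·A = 0.07475×0.115×23.9

L ≈ 205 mm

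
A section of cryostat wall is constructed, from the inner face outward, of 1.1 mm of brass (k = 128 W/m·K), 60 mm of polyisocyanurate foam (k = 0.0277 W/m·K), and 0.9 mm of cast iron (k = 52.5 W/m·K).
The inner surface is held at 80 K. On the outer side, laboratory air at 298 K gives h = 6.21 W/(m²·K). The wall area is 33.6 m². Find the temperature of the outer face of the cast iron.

Treating each layer as a thermal resistance in series:
R_brass = L/(kA) = 0.0011/(128×33.6) = 2.558×10^-7 K/W
R_polyisocyanurate foam = L/(kA) = 0.06/(0.0277×33.6) = 0.06447 K/W
R_cast iron = L/(kA) = 0.0009/(52.5×33.6) = 5.102×10^-7 K/W
R_outer film = 1/(h_o·A) = 1/(6.21×33.6) = 0.004793 K/W
R_total = 0.06926 K/W;  Q = ΔT/R_total = 218/0.06926 = 3148 W
T_interface = T_inner + Q·ΣR(inner→interface) = 80 + 3150×0.06447

T ≈ 283 K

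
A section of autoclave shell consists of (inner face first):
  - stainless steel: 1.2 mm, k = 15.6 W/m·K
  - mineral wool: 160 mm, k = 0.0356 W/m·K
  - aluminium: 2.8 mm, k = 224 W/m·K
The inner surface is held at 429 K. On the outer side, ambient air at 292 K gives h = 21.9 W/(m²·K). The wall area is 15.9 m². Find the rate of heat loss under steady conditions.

Q ≈ 480 W

Treating each layer as a thermal resistance in series:
R_stainless steel = L/(kA) = 0.0012/(15.6×15.9) = 4.838×10^-6 K/W
R_mineral wool = L/(kA) = 0.16/(0.0356×15.9) = 0.2827 K/W
R_aluminium = L/(kA) = 0.0028/(224×15.9) = 7.862×10^-7 K/W
R_outer film = 1/(h_o·A) = 1/(21.9×15.9) = 0.002872 K/W
R_total = 0.2855 K/W
Q = ΔT / R_total = 137 / 0.2855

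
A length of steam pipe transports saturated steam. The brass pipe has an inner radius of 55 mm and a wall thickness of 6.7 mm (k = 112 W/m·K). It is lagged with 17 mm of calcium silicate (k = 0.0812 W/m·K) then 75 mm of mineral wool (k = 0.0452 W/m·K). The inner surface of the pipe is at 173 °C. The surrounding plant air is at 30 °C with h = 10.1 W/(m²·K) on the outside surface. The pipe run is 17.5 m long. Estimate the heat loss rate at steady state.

Q ≈ 852 W

Radial resistances (cylindrical: R_cond = ln(r_o/r_i)/(2πkL), R_conv = 1/(h·2πrL)):
R_brass pipe wall = ln(61.7/55)/(2π×112×17.5) = 9.334×10^-6 K/W
R_calcium silicate = ln(78.7/61.7)/(2π×0.0812×17.5) = 0.02726 K/W
R_mineral wool = ln(153.7/78.7)/(2π×0.0452×17.5) = 0.1347 K/W
R_outer film = 1/(h_o·2πr_oL) = 1/(10.1×2π×0.1537×17.5) = 0.005859 K/W
R_total = 0.1678 K/W
Q = ΔT/R_total = 143/0.1678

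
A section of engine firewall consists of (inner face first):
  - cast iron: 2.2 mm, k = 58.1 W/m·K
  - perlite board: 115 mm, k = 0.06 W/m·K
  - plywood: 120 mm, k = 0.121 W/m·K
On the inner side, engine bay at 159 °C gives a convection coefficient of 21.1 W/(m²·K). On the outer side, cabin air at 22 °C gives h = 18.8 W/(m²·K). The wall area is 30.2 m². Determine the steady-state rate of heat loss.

Treating each layer as a thermal resistance in series:
R_inner film = 1/(h_i·A) = 1/(21.1×30.2) = 0.001569 K/W
R_cast iron = L/(kA) = 0.0022/(58.1×30.2) = 1.254×10^-6 K/W
R_perlite board = L/(kA) = 0.115/(0.06×30.2) = 0.06347 K/W
R_plywood = L/(kA) = 0.12/(0.121×30.2) = 0.03284 K/W
R_outer film = 1/(h_o·A) = 1/(18.8×30.2) = 0.001761 K/W
R_total = 0.09964 K/W
Q = ΔT / R_total = 137 / 0.09964

Q ≈ 1370 W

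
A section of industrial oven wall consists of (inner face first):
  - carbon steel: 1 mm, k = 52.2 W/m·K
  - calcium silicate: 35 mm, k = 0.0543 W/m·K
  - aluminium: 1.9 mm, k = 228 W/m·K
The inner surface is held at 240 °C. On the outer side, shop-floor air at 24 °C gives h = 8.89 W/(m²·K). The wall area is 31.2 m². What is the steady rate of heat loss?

Q ≈ 8900 W

Series thermal resistances:
R_carbon steel = L/(kA) = 0.001/(52.2×31.2) = 6.14×10^-7 K/W
R_calcium silicate = L/(kA) = 0.035/(0.0543×31.2) = 0.02066 K/W
R_aluminium = L/(kA) = 0.0019/(228×31.2) = 2.671×10^-7 K/W
R_outer film = 1/(h_o·A) = 1/(8.89×31.2) = 0.003605 K/W
R_total = 0.02427 K/W
Q = ΔT / R_total = 216 / 0.02427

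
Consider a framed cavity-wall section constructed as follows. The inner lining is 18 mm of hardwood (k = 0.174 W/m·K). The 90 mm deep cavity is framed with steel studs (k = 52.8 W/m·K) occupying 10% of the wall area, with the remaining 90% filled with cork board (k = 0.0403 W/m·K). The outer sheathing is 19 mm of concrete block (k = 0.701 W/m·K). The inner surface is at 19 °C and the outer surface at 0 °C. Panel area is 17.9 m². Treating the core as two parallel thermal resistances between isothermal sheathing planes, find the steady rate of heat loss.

Q ≈ 2310 W

Sheathing layers in series; stud and cavity paths in parallel between them.
R_inner = 0.018/(0.174×17.9) = 0.005779 K/W
R_stud  = 0.09/(52.8×0.1×17.9) = 9.523×10^-4 K/W
R_cav   = 0.09/(0.0403×0.9×17.9) = 0.1386 K/W
1/R_core = 1/R_stud + 1/R_cav → R_core = 9.458×10^-4 K/W
R_outer = 0.019/(0.701×17.9) = 0.001514 K/W
R_total = 0.008239 K/W
Q = ΔT/R_total = 19/0.008239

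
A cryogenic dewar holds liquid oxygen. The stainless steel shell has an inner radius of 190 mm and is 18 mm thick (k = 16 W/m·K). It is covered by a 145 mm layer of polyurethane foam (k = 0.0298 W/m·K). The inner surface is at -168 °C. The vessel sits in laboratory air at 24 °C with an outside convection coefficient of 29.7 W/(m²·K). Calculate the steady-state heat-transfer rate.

Q ≈ 36.2 W

For a spherical shell R = (1/r₁ − 1/r₂)/(4πk); film R = 1/(h·4πr²). In series:
R_stainless steel shell = (1/0.19 − 1/0.208)/(4π×16) = 0.002265 K/W
R_polyurethane foam = (1/0.208 − 1/0.353)/(4π×0.0298) = 5.274 K/W
R_outer film = 1/(h·4πr_o²) = 1/(29.7×4π×0.353²) = 0.0215 K/W
R_total = 5.297 K/W
Q = ΔT/R_total = 192/5.297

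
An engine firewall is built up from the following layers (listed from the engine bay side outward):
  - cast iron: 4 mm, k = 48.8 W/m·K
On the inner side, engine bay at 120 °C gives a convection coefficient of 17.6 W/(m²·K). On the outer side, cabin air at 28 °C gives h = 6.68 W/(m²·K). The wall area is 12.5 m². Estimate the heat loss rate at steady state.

Using the resistance-network approach (series):
R_inner film = 1/(h_i·A) = 1/(17.6×12.5) = 0.004545 K/W
R_cast iron = L/(kA) = 0.004/(48.8×12.5) = 6.557×10^-6 K/W
R_outer film = 1/(h_o·A) = 1/(6.68×12.5) = 0.01198 K/W
R_total = 0.01653 K/W
Q = ΔT / R_total = 92 / 0.01653

Q ≈ 5570 W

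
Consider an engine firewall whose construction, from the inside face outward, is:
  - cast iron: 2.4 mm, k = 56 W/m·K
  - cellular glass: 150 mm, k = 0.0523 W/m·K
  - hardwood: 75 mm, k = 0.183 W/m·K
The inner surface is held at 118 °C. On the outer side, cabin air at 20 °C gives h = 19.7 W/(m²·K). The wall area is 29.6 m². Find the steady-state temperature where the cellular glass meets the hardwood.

T ≈ 33.6 °C

Thermal resistances in series:
R_cast iron = L/(kA) = 0.0024/(56×29.6) = 1.448×10^-6 K/W
R_cellular glass = L/(kA) = 0.15/(0.0523×29.6) = 0.09689 K/W
R_hardwood = L/(kA) = 0.075/(0.183×29.6) = 0.01385 K/W
R_outer film = 1/(h_o·A) = 1/(19.7×29.6) = 0.001715 K/W
R_total = 0.1125 K/W;  Q = ΔT/R_total = 98/0.1125 = 871.4 W
T_interface = T_inner − Q·ΣR(inner→interface) = 118 − 871×0.0969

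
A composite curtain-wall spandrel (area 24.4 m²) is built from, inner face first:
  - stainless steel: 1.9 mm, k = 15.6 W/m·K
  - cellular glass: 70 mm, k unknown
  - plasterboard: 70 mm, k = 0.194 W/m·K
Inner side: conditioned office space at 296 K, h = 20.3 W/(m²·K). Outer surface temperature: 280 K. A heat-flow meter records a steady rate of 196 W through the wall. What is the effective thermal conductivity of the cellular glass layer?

Model the wall as resistances in series:
R_inner film = 1/(h_i·A) = 1/(20.3×24.4) = 0.002019 K/W
R_stainless steel = L/(kA) = 0.0019/(15.6×24.4) = 4.992×10^-6 K/W
R_plasterboard = L/(kA) = 0.07/(0.194×24.4) = 0.01479 K/W
Sum of known resistances R_other = 0.01681 K/W
Total R = ΔT/Q = 16/196 = 0.08163 K/W
R_cellular glass = R_total − R_other = 0.06482 K/W
k = L/(R·A) = 0.07/(0.06482×24.4)

k ≈ 0.0443 W/(m·K)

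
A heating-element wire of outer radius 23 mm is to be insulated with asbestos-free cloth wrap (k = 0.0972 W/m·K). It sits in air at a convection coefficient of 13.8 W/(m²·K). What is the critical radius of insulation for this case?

For a cylinder r_cr = k/h = 0.0972/13.8
r_cr = 7.04 mm; since the bare radius (23 mm) is above r_cr, any added insulation will reduce heat loss.

r_cr ≈ 7.04 mm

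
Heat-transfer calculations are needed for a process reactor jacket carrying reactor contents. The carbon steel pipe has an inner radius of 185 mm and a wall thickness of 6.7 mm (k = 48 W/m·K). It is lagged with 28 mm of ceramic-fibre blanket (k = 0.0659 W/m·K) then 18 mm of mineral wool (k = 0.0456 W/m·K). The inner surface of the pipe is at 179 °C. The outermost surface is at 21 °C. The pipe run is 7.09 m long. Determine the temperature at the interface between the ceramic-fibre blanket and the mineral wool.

T ≈ 92.9 °C

For a radial system each layer contributes R = ln(r_out/r_in)/(2πkL); films add R = 1/(hA).
R_carbon steel pipe wall = ln(191.7/185)/(2π×48×7.09) = 1.664×10^-5 K/W
R_ceramic-fibre blanket = ln(219.7/191.7)/(2π×0.0659×7.09) = 0.04644 K/W
R_mineral wool = ln(237.7/219.7)/(2π×0.0456×7.09) = 0.03876 K/W
R_total = 0.08522 K/W
Q = ΔT/R_total = 158/0.08522
Q = 1850 W
T_interface = T_inner − Q·ΣR(inner→interface) = 179 − 1850×0.04646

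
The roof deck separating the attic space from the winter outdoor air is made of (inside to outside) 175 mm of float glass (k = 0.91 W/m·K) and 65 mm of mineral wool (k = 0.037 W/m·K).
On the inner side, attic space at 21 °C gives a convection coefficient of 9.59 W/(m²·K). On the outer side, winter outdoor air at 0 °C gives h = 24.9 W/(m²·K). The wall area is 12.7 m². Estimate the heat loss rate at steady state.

Model the wall as resistances in series:
R_inner film = 1/(h_i·A) = 1/(9.59×12.7) = 0.008211 K/W
R_float glass = L/(kA) = 0.175/(0.91×12.7) = 0.01514 K/W
R_mineral wool = L/(kA) = 0.065/(0.037×12.7) = 0.1383 K/W
R_outer film = 1/(h_o·A) = 1/(24.9×12.7) = 0.003162 K/W
R_total = 0.1648 K/W
Q = ΔT / R_total = 21 / 0.1648

Q ≈ 127 W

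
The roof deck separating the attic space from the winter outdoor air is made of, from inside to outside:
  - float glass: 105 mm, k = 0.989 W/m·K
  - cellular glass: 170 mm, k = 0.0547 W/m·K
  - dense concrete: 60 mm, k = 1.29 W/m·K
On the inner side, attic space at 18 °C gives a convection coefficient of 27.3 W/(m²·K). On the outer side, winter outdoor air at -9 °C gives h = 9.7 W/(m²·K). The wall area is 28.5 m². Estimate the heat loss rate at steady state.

Model the wall as resistances in series:
R_inner film = 1/(h_i·A) = 1/(27.3×28.5) = 0.001285 K/W
R_float glass = L/(kA) = 0.105/(0.989×28.5) = 0.003725 K/W
R_cellular glass = L/(kA) = 0.17/(0.0547×28.5) = 0.109 K/W
R_dense concrete = L/(kA) = 0.06/(1.29×28.5) = 0.001632 K/W
R_outer film = 1/(h_o·A) = 1/(9.7×28.5) = 0.003617 K/W
R_total = 0.1193 K/W
Q = ΔT / R_total = 27 / 0.1193

Q ≈ 226 W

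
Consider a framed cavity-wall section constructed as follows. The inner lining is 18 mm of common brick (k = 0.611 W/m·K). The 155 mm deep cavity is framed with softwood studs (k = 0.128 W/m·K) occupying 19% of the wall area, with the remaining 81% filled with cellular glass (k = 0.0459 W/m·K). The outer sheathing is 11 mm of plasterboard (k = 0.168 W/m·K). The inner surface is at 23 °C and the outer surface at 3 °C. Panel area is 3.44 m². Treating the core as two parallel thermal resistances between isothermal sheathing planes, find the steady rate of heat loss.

Q ≈ 26.3 W

Sheathing layers in series; stud and cavity paths in parallel between them.
R_inner = 0.018/(0.611×3.44) = 0.008564 K/W
R_stud  = 0.155/(0.128×0.19×3.44) = 1.853 K/W
R_cav   = 0.155/(0.0459×0.81×3.44) = 1.212 K/W
1/R_core = 1/R_stud + 1/R_cav → R_core = 0.7327 K/W
R_outer = 0.011/(0.168×3.44) = 0.01903 K/W
R_total = 0.7603 K/W
Q = ΔT/R_total = 20/0.7603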